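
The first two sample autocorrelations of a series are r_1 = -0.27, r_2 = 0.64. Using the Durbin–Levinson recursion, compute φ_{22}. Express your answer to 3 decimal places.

φ_{22} = (r_2 − r_1²) / (1 − r_1²)
r_1² = (-0.27)² = 0.0729
Numerator = 0.64 − 0.0729 = 0.5671; denominator = 1 − 0.0729 = 0.9271
φ_{22} = 0.5671 / 0.9271 = 0.612

0.612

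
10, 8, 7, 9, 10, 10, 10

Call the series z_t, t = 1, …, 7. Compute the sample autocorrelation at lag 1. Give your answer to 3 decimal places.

0.353

Mean z̄ = (10 + 8 + 7 + 9 + 10 + 10 + 10)/7 = 9.1429
Deviations from mean: 0.8571, -1.1429, -2.1429, -0.1429, 0.8571, 0.8571, 0.8571
Σ(z_t−z̄)(z_{t+1}−z̄) = (-0.9796) + (2.4490) + (0.3061) + (-0.1224) + (0.7347) + (0.7347) = 3.1224
Denominator Σ(z_t−z̄)² = 8.8571
r_1 = 3.1224 / 8.8571 = 0.353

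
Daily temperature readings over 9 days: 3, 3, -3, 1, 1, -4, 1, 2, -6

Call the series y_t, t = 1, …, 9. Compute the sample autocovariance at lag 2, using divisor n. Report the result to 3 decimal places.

-2.999

Mean ȳ = (3 + 3 − 3 + 1 + 1 − 4 + 1 + 2 − 6)/9 = -0.2222
Σ_{t=1}^{7}(y_t−ȳ)(y_{t+2}−ȳ) = -26.9877
γ_2 = -26.9877 / 9 = -2.999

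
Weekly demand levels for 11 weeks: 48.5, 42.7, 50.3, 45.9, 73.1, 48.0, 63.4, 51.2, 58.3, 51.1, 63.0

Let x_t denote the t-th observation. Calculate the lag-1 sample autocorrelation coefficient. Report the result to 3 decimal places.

-0.319

Mean x̄ = (48.5 + 42.7 + 50.3 + 45.9 + 73.1 + 48.0 + 63.4 + 51.2 + 58.3 + 51.1 + 63.0)/11 = 54.1364
Numerator Σ_{t=1}^{10}(x_t−x̄)(x_{t+1}−x̄) = -268.4559
Denominator Σ(x_t−x̄)² = 841.9455
r_1 = -268.4559 / 841.9455 = -0.319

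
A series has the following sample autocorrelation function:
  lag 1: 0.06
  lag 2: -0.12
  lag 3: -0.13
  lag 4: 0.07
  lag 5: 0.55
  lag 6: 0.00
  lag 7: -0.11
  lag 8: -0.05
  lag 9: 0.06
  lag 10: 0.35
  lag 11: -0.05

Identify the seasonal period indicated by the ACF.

5

The largest autocorrelation is r_5 = 0.55, with a weaker echo at lag 10 (0.35); the remaining lags stay at or below 0.07.
The dominant spike at lag 5 indicates a seasonal period of 5.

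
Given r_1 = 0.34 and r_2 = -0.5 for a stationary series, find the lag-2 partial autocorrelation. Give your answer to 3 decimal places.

-0.696

φ_{22} = (r_2 − r_1²) / (1 − r_1²)
r_1² = (0.34)² = 0.1156
Numerator = -0.5 − 0.1156 = -0.6156; denominator = 1 − 0.1156 = 0.8844
φ_{22} = -0.6156 / 0.8844 = -0.696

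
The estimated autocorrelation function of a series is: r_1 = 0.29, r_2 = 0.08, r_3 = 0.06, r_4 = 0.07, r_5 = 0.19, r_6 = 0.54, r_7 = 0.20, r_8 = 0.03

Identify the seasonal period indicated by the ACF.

6

The largest autocorrelation is r_6 = 0.54; the remaining lags stay at or below 0.29. The elevated value at lag 1 (0.29), dropping to 0.08 at lag 2, reflects decaying short-term dependence rather than seasonality.
The dominant spike at lag 6 indicates a seasonal period of 6.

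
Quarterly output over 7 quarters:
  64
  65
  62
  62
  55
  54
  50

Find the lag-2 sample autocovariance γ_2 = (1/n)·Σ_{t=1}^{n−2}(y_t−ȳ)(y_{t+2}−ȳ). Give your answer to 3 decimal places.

Mean ȳ = (64 + 65 + 62 + 62 + 55 + 54 + 50)/7 = 58.8571
Σ_{t=1}^{5}(y_t−ȳ)(y_{t+2}−ȳ) = 42.2449
γ_2 = 42.2449 / 7 = 6.035

6.035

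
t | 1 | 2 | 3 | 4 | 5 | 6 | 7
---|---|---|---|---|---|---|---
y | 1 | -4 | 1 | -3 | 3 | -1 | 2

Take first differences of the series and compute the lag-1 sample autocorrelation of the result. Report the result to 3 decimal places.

-0.832

First differences Δy: -5, 5, -4, 6, -4, 3
Mean of differences = 0.1667
Numerator Σ(Δy_t−Δȳ)(Δy_{t+1}−Δȳ) = -105.5278
Denominator Σ(Δy_t−Δȳ)² = 126.8333
r_1(Δy) = -105.5278 / 126.8333 = -0.832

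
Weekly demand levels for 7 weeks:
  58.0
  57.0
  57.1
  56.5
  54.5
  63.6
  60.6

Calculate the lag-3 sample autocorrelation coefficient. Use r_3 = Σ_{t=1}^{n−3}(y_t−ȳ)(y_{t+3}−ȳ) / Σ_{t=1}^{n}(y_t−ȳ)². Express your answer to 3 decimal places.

-0.097

Mean ȳ = (58.0 + 57.0 + 57.1 + 56.5 + 54.5 + 63.6 + 60.6)/7 = 58.1857
Deviations from mean: -0.1857, -1.1857, -1.0857, -1.6857, -3.6857, 5.4143, 2.4143
Σ(y_t−ȳ)(y_{t+3}−ȳ) = (0.3131) + (4.3702) + (-5.8784) + (-4.0698) = -5.2649
Denominator Σ(y_t−ȳ)² = 54.1886
r_3 = -5.2649 / 54.1886 = -0.097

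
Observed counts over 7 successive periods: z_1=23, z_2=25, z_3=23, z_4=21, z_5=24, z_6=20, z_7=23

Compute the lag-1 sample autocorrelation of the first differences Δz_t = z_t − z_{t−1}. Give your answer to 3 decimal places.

-0.652

First differences Δz: 2, -2, -2, 3, -4, 3
Mean of differences = 0.0000
Numerator Σ(Δz_t−Δz̄)(Δz_{t+1}−Δz̄) = -30.0000
Denominator Σ(Δz_t−Δz̄)² = 46.0000
r_1(Δz) = -30.0000 / 46.0000 = -0.652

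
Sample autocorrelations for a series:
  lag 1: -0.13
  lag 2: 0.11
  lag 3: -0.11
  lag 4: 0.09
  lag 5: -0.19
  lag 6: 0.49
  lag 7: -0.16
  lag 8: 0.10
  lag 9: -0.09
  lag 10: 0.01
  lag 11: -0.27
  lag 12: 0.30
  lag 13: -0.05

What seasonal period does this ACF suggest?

The largest autocorrelation is r_6 = 0.49, with a weaker echo at lag 12 (0.30); the remaining lags stay at or below 0.11.
The dominant spike at lag 6 indicates a seasonal period of 6.

6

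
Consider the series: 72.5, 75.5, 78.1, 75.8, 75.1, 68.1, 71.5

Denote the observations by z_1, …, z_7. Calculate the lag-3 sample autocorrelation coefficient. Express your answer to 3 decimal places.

-0.443

Mean z̄ = (72.5 + 75.5 + 78.1 + 75.8 + 75.1 + 68.1 + 71.5)/7 = 73.8000
Deviations from mean: -1.3000, 1.7000, 4.3000, 2.0000, 1.3000, -5.7000, -2.3000
Numerator Σ_{t=1}^{4}(z_t−z̄)(z_{t+3}−z̄) = -29.5000
Denominator Σ(z_t−z̄)² = 66.5400
r_3 = -29.5000 / 66.5400 = -0.443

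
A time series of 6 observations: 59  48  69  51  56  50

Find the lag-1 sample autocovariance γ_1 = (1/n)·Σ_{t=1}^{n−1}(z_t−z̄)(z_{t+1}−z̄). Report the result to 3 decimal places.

Mean z̄ = (59 + 48 + 69 + 51 + 56 + 50)/6 = 55.5000
Σ_{t=1}^{5}(z_t−z̄)(z_{t+1}−z̄) = -193.2500
γ_1 = -193.2500 / 6 = -32.208

-32.208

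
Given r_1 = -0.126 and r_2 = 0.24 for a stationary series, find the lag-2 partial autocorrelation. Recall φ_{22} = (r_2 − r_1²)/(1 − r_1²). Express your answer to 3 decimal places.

φ_{22} = (r_2 − r_1²) / (1 − r_1²)
r_1² = (-0.126)² = 0.015876
Numerator = 0.24 − 0.0159 = 0.2241; denominator = 1 − 0.0159 = 0.9841
φ_{22} = 0.2241 / 0.9841 = 0.228

0.228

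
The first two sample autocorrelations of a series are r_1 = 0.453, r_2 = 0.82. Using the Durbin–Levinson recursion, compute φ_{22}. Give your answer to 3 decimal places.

0.774

φ_{22} = (r_2 − r_1²) / (1 − r_1²)
r_1² = (0.453)² = 0.205209
Numerator = 0.82 − 0.2052 = 0.6148; denominator = 1 − 0.2052 = 0.7948
φ_{22} = 0.6148 / 0.7948 = 0.774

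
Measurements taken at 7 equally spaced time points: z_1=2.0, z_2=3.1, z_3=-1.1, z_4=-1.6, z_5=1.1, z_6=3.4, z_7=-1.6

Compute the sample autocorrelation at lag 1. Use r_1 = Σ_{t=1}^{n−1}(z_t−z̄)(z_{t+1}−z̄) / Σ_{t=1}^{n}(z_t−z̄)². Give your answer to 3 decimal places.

-0.111

Mean z̄ = (2.0 + 3.1 − 1.1 − 1.6 + 1.1 + 3.4 − 1.6)/7 = 0.7571
Σ(z_t−z̄)(z_{t+1}−z̄) = (2.9118) + (-4.3510) + (4.3776) + (-0.8082) + (0.9061) + (-6.2296) = -3.1933
Denominator Σ(z_t−z̄)² = 28.6971
r_1 = -3.1933 / 28.6971 = -0.111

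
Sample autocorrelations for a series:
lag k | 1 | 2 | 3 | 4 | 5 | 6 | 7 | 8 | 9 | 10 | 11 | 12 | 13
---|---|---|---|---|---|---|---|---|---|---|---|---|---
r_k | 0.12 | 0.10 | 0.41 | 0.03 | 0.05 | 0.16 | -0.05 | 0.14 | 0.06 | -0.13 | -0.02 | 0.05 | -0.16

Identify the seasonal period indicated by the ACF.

3

The largest autocorrelation is r_3 = 0.41, with a weaker echo at lag 6 (0.16); the remaining lags stay at or below 0.14.
The dominant spike at lag 3 indicates a seasonal period of 3.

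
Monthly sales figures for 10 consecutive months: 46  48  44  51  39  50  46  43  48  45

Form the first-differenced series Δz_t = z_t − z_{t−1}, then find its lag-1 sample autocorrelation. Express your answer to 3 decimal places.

First differences Δz: 2, -4, 7, -12, 11, -4, -3, 5, -3
Mean of differences = -0.1111
Numerator Σ(Δz_t−Δz̄)(Δz_{t+1}−Δz̄) = -314.0123
Denominator Σ(Δz_t−Δz̄)² = 392.8889
r_1(Δz) = -314.0123 / 392.8889 = -0.799

-0.799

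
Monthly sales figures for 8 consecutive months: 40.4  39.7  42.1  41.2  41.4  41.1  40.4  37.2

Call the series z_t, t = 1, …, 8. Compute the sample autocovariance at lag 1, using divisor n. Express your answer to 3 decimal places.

0.192

Mean z̄ = (40.4 + 39.7 + 42.1 + 41.2 + 41.4 + 41.1 + 40.4 + 37.2)/8 = 40.4375
Deviations: -0.0375, -0.7375, 1.6625, 0.7625, 0.9625, 0.6625, -0.0375, -3.2375
Σ_{t=1}^{7}(z_t−z̄)(z_{t+1}−z̄) = 1.5373
γ_1 = 1.5373 / 8 = 0.192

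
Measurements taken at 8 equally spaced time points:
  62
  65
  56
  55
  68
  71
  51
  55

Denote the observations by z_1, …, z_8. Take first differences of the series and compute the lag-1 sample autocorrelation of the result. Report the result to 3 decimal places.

First differences Δz: 3, -9, -1, 13, 3, -20, 4
Mean of differences = -1.0000
Numerator Σ(Δz_t−Δz̄)(Δz_{t+1}−Δz̄) = -147.0000
Denominator Σ(Δz_t−Δz̄)² = 678.0000
r_1(Δz) = -147.0000 / 678.0000 = -0.217

-0.217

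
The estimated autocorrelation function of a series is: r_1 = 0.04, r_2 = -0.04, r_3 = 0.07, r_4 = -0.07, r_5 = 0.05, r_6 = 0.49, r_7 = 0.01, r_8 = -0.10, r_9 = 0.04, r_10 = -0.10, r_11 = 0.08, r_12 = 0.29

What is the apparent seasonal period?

6

The largest autocorrelation is r_6 = 0.49, with a weaker echo at lag 12 (0.29); the remaining lags stay at or below 0.08.
The dominant spike at lag 6 indicates a seasonal period of 6.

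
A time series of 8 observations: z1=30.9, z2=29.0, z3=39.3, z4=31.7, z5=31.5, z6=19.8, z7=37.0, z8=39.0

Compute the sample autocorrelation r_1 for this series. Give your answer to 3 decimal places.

-0.138

Mean z̄ = (30.9 + 29.0 + 39.3 + 31.7 + 31.5 + 19.8 + 37.0 + 39.0)/8 = 32.2750
Deviations from mean: -1.3750, -3.2750, 7.0250, -0.5750, -0.7750, -12.4750, 4.7250, 6.7250
Σ(z_t−z̄)(z_{t+1}−z̄) = (4.5031) + (-23.0069) + (-4.0394) + (0.4456) + (9.6681) + (-58.9444) + (31.7756) = -39.5981
Denominator Σ(z_t−z̄)² = 286.0750
r_1 = -39.5981 / 286.0750 = -0.138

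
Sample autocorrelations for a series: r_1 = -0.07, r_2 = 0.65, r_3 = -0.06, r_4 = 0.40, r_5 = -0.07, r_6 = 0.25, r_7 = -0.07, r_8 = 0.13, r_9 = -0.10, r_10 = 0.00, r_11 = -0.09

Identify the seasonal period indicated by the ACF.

2

The largest autocorrelation is r_2 = 0.65, with weaker echoes at lags 4 (0.40) and 6 (0.25); the remaining lags stay at or below 0.13.
The dominant spike at lag 2 indicates a seasonal period of 2.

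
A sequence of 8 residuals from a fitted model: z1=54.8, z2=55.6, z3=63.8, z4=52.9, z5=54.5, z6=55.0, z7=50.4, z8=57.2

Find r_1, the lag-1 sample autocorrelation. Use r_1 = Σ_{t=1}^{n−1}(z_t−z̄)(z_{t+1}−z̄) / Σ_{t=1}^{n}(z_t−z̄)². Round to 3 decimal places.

-0.224

Mean z̄ = (54.8 + 55.6 + 63.8 + 52.9 + 54.5 + 55.0 + 50.4 + 57.2)/8 = 55.5250
Deviations from mean: -0.7250, 0.0750, 8.2750, -2.6250, -1.0250, -0.5250, -5.1250, 1.6750
Σ(z_t−z̄)(z_{t+1}−z̄) = (-0.0544) + (0.6206) + (-21.7219) + (2.6906) + (0.5381) + (2.6906) + (-8.5844) = -23.8206
Denominator Σ(z_t−z̄)² = 106.2950
r_1 = -23.8206 / 106.2950 = -0.224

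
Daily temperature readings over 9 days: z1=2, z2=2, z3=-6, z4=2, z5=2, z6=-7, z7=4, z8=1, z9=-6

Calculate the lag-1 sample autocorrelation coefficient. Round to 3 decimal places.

Mean z̄ = (2 + 2 − 6 + 2 + 2 − 7 + 4 + 1 − 6)/9 = -0.6667
Numerator Σ_{t=1}^{8}(z_t−z̄)(z_{t+1}−z̄) = -61.7778
Denominator Σ(z_t−z̄)² = 150.0000
r_1 = -61.7778 / 150.0000 = -0.412

-0.412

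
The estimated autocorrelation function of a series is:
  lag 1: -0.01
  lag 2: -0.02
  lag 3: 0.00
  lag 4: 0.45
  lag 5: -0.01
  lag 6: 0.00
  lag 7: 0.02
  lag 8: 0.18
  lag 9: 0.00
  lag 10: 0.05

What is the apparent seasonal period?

4

The largest autocorrelation is r_4 = 0.45, with a weaker echo at lag 8 (0.18); the remaining lags stay at or below 0.05.
The dominant spike at lag 4 indicates a seasonal period of 4.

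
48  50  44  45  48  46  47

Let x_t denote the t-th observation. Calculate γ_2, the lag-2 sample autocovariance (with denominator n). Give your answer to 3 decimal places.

Mean x̄ = (48 + 50 + 44 + 45 + 48 + 46 + 47)/7 = 46.8571
Deviations: 1.1429, 3.1429, -2.8571, -1.8571, 1.1429, -0.8571, 0.1429
Σ_{t=1}^{5}(x_t−x̄)(x_{t+2}−x̄) = -10.6122
γ_2 = -10.6122 / 7 = -1.516

-1.516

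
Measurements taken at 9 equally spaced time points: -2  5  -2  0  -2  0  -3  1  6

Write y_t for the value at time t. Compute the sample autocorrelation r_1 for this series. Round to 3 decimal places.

-0.205

Mean ȳ = (-2 + 5 − 2 + 0 − 2 + 0 − 3 + 1 + 6)/9 = 0.3333
Numerator Σ_{t=1}^{8}(y_t−ȳ)(y_{t+1}−ȳ) = -16.7778
Denominator Σ(y_t−ȳ)² = 82.0000
r_1 = -16.7778 / 82.0000 = -0.205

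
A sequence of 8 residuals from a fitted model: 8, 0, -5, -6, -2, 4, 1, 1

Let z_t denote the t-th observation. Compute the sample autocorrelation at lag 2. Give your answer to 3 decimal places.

Mean z̄ = (8 + 0 − 5 − 6 − 2 + 4 + 1 + 1)/8 = 0.1250
Deviations from mean: 7.8750, -0.1250, -5.1250, -6.1250, -2.1250, 3.8750, 0.8750, 0.8750
Σ(z_t−z̄)(z_{t+2}−z̄) = (-40.3594) + (0.7656) + (10.8906) + (-23.7344) + (-1.8594) + (3.3906) = -50.9063
Denominator Σ(z_t−z̄)² = 146.8750
r_2 = -50.9063 / 146.8750 = -0.347

-0.347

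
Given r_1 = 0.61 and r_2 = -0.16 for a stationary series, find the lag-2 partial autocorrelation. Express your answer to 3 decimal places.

φ_{22} = (r_2 − r_1²) / (1 − r_1²)
r_1² = (0.61)² = 0.3721
Numerator = -0.16 − 0.3721 = -0.5321; denominator = 1 − 0.3721 = 0.6279
φ_{22} = -0.5321 / 0.6279 = -0.847

-0.847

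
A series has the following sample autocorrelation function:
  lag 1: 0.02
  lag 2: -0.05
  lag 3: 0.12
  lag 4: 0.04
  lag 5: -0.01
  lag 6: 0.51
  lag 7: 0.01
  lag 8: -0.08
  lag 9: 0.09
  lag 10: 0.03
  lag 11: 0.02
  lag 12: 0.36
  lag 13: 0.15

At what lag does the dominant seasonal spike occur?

The largest autocorrelation is r_6 = 0.51, with a weaker echo at lag 12 (0.36); the remaining lags stay at or below 0.15.
The dominant spike at lag 6 indicates a seasonal period of 6.

6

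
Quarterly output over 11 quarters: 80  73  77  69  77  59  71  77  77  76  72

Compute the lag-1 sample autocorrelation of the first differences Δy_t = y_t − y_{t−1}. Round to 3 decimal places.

-0.574

First differences Δy: -7, 4, -8, 8, -18, 12, 6, 0, -1, -4
Mean of differences = -0.8000
Numerator Σ(Δy_t−Δȳ)(Δy_{t+1}−Δȳ) = -406.2400
Denominator Σ(Δy_t−Δȳ)² = 707.6000
r_1(Δy) = -406.2400 / 707.6000 = -0.574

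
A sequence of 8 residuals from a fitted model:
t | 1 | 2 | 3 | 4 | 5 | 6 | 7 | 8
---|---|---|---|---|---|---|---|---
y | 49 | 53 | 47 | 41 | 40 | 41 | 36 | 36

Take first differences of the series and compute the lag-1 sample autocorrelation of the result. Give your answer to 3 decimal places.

-0.253

First differences Δy: 4, -6, -6, -1, 1, -5, 0
Mean of differences = -1.8571
Numerator Σ(Δy_t−Δȳ)(Δy_{t+1}−Δȳ) = -23.0204
Denominator Σ(Δy_t−Δȳ)² = 90.8571
r_1(Δy) = -23.0204 / 90.8571 = -0.253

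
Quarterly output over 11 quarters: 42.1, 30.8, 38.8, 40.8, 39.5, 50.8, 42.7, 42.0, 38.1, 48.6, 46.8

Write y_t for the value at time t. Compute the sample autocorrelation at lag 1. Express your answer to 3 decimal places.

0.103

Mean ȳ = (42.1 + 30.8 + 38.8 + 40.8 + 39.5 + 50.8 + 42.7 + 42.0 + 38.1 + 48.6 + 46.8)/11 = 41.9091
Numerator Σ_{t=1}^{10}(y_t−ȳ)(y_{t+1}−ȳ) = 31.1154
Denominator Σ(y_t−ȳ)² = 303.0291
r_1 = 31.1154 / 303.0291 = 0.103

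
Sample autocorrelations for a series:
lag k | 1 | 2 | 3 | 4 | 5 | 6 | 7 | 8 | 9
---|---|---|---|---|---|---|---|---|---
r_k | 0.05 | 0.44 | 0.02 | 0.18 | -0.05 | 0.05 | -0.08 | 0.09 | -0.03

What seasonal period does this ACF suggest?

2

The largest autocorrelation is r_2 = 0.44, with a weaker echo at lag 4 (0.18); the remaining lags stay at or below 0.09.
The dominant spike at lag 2 indicates a seasonal period of 2.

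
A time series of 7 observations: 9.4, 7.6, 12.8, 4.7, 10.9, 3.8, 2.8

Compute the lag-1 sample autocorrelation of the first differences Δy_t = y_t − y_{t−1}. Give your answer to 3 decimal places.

First differences Δy: -1.8, 5.2, -8.1, 6.2, -7.1, -1.0
Mean of differences = -1.1000
Numerator Σ(Δy_t−Δȳ)(Δy_{t+1}−Δȳ) = -144.0100
Denominator Σ(Δy_t−Δȳ)² = 178.4800
r_1(Δy) = -144.0100 / 178.4800 = -0.807

-0.807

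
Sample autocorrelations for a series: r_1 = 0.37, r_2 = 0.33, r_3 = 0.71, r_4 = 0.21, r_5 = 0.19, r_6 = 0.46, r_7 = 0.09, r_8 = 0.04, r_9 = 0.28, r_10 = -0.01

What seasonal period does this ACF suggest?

The largest autocorrelation is r_3 = 0.71, with a weaker echo at lag 6 (0.46); the remaining lags stay at or below 0.37. The elevated value at lag 1 (0.37), dropping to 0.33 at lag 2, reflects decaying short-term dependence rather than seasonality.
The dominant spike at lag 3 indicates a seasonal period of 3.

3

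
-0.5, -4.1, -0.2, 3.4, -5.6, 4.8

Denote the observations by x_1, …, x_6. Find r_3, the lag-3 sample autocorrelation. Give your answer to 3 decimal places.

Mean x̄ = (-0.5 − 4.1 − 0.2 + 3.4 − 5.6 + 4.8)/6 = -0.3667
Numerator Σ_{t=1}^{3}(x_t−x̄)(x_{t+3}−x̄) = 19.8967
Denominator Σ(x_t−x̄)² = 82.2533
r_3 = 19.8967 / 82.2533 = 0.242

0.242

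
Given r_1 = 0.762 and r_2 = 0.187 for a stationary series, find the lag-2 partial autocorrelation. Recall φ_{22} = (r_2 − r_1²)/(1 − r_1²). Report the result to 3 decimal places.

φ_{22} = (r_2 − r_1²) / (1 − r_1²)
r_1² = (0.762)² = 0.580644
Numerator = 0.187 − 0.5806 = -0.3936; denominator = 1 − 0.5806 = 0.4194
φ_{22} = -0.3936 / 0.4194 = -0.939

-0.939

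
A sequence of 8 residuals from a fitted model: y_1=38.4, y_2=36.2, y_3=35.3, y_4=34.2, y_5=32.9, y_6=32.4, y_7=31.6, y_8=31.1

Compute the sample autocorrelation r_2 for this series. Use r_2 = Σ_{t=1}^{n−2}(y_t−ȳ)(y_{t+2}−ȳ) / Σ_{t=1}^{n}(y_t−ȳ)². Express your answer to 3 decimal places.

Mean ȳ = (38.4 + 36.2 + 35.3 + 34.2 + 32.9 + 32.4 + 31.6 + 31.1)/8 = 34.0125
Deviations from mean: 4.3875, 2.1875, 1.2875, 0.1875, -1.1125, -1.6125, -2.4125, -2.9125
Σ(y_t−ȳ)(y_{t+2}−ȳ) = (5.6489) + (0.4102) + (-1.4323) + (-0.3023) + (2.6839) + (4.6964) = 11.7047
Denominator Σ(y_t−ȳ)² = 43.8688
r_2 = 11.7047 / 43.8688 = 0.267

0.267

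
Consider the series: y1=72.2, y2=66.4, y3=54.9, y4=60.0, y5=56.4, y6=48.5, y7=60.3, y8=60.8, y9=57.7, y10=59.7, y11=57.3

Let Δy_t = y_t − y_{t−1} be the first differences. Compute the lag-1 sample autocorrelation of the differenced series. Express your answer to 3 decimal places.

First differences Δy: -5.8, -11.5, 5.1, -3.6, -7.9, 11.8, 0.5, -3.1, 2.0, -2.4
Mean of differences = -1.4900
Numerator Σ(Δy_t−Δȳ)(Δy_{t+1}−Δȳ) = -93.9431
Denominator Σ(Δy_t−Δȳ)² = 403.9290
r_1(Δy) = -93.9431 / 403.9290 = -0.233

-0.233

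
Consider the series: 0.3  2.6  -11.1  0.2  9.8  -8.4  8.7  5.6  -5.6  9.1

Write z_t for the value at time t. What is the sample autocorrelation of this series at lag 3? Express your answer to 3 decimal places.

Mean z̄ = (0.3 + 2.6 − 11.1 + 0.2 + 9.8 − 8.4 + 8.7 + 5.6 − 5.6 + 9.1)/10 = 1.1200
Σ(z_t−z̄)(z_{t+3}−z̄) = (0.7544) + (12.8464) + (116.3344) + (-6.9736) + (38.8864) + (63.9744) + (60.4884) = 286.3108
Denominator Σ(z_t−z̄)² = 505.3760
r_3 = 286.3108 / 505.3760 = 0.567

0.567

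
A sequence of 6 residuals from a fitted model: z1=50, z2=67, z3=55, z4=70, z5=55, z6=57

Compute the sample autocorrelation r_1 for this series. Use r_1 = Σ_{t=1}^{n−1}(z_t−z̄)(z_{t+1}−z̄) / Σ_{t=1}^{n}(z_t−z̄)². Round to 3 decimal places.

-0.609

Mean z̄ = (50 + 67 + 55 + 70 + 55 + 57)/6 = 59.0000
Deviations from mean: -9.0000, 8.0000, -4.0000, 11.0000, -4.0000, -2.0000
Σ(z_t−z̄)(z_{t+1}−z̄) = (-72.0000) + (-32.0000) + (-44.0000) + (-44.0000) + (8.0000) = -184.0000
Denominator Σ(z_t−z̄)² = 302.0000
r_1 = -184.0000 / 302.0000 = -0.609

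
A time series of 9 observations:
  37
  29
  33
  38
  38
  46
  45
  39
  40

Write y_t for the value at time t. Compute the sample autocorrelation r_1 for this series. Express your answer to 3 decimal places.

Mean ȳ = (37 + 29 + 33 + 38 + 38 + 46 + 45 + 39 + 40)/9 = 38.3333
Numerator Σ_{t=1}^{8}(y_t−ȳ)(y_{t+1}−ȳ) = 118.2222
Denominator Σ(y_t−ȳ)² = 224.0000
r_1 = 118.2222 / 224.0000 = 0.528

0.528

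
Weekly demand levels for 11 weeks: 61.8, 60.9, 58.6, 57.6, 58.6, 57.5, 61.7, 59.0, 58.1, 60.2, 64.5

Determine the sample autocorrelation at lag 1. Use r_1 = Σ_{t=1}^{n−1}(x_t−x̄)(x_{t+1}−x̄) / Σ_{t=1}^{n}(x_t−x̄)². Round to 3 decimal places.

Mean x̄ = (61.8 + 60.9 + 58.6 + 57.6 + 58.6 + 57.5 + 61.7 + 59.0 + 58.1 + 60.2 + 64.5)/11 = 59.8636
Numerator Σ_{t=1}^{10}(x_t−x̄)(x_{t+1}−x̄) = 5.9678
Denominator Σ(x_t−x̄)² = 47.5655
r_1 = 5.9678 / 47.5655 = 0.125

0.125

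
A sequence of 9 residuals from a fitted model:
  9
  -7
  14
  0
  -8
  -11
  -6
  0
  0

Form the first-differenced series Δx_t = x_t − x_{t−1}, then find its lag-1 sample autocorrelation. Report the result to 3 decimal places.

First differences Δx: -16, 21, -14, -8, -3, 5, 6, 0
Mean of differences = -1.1250
Numerator Σ(Δx_t−Δx̄)(Δx_{t+1}−Δx̄) = -472.3906
Denominator Σ(Δx_t−Δx̄)² = 1016.8750
r_1(Δx) = -472.3906 / 1016.8750 = -0.465

-0.465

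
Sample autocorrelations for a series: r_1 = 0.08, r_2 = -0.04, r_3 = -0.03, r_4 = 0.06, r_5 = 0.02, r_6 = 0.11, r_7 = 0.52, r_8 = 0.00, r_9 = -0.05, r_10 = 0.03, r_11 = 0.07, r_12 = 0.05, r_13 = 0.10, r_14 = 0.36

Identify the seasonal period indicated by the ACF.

The largest autocorrelation is r_7 = 0.52, with a weaker echo at lag 14 (0.36); the remaining lags stay at or below 0.11.
The dominant spike at lag 7 indicates a seasonal period of 7.

7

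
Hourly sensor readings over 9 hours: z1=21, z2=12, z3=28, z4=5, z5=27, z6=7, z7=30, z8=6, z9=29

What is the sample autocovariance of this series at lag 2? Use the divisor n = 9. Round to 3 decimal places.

78.938

Mean z̄ = (21 + 12 + 28 + 5 + 27 + 7 + 30 + 6 + 29)/9 = 18.3333
Σ_{t=1}^{7}(z_t−z̄)(z_{t+2}−z̄) = 710.4444
γ_2 = 710.4444 / 9 = 78.938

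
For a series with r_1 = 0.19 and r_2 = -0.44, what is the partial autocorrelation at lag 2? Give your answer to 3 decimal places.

-0.494

φ_{22} = (r_2 − r_1²) / (1 − r_1²)
r_1² = (0.19)² = 0.0361
Numerator = -0.44 − 0.0361 = -0.4761; denominator = 1 − 0.0361 = 0.9639
φ_{22} = -0.4761 / 0.9639 = -0.494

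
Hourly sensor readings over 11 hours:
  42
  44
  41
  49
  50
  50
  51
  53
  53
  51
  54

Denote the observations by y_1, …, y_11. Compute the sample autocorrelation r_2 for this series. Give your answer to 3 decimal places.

Mean ȳ = (42 + 44 + 41 + 49 + 50 + 50 + 51 + 53 + 53 + 51 + 54)/11 = 48.9091
Numerator Σ_{t=1}^{9}(y_t−ȳ)(y_{t+2}−ȳ) = 90.3471
Denominator Σ(y_t−ȳ)² = 204.9091
r_2 = 90.3471 / 204.9091 = 0.441

0.441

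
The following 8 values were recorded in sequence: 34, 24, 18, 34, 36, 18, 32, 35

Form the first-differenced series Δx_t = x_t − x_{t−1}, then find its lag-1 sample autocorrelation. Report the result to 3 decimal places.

First differences Δx: -10, -6, 16, 2, -18, 14, 3
Mean of differences = 0.1429
Numerator Σ(Δx_t−Δx̄)(Δx_{t+1}−Δx̄) = -251.1633
Denominator Σ(Δx_t−Δx̄)² = 924.8571
r_1(Δx) = -251.1633 / 924.8571 = -0.272

-0.272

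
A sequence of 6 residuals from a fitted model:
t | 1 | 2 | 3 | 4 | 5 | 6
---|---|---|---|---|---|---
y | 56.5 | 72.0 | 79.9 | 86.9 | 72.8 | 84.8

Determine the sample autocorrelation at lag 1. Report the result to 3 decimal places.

0.074

Mean ȳ = (56.5 + 72.0 + 79.9 + 86.9 + 72.8 + 84.8)/6 = 75.4833
Deviations from mean: -18.9833, -3.4833, 4.4167, 11.4167, -2.6833, 9.3167
Numerator Σ_{t=1}^{5}(y_t−ȳ)(y_{t+1}−ȳ) = 45.5297
Denominator Σ(y_t−ȳ)² = 616.3483
r_1 = 45.5297 / 616.3483 = 0.074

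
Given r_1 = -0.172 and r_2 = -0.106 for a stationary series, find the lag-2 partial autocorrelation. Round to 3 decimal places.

-0.140

φ_{22} = (r_2 − r_1²) / (1 − r_1²)
r_1² = (-0.172)² = 0.029584
Numerator = -0.106 − 0.0296 = -0.1356; denominator = 1 − 0.0296 = 0.9704
φ_{22} = -0.1356 / 0.9704 = -0.140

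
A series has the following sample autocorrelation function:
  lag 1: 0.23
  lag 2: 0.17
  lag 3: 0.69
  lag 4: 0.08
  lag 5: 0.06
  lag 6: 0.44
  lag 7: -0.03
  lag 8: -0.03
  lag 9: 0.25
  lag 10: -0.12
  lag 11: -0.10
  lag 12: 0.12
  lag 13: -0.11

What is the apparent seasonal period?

3

The largest autocorrelation is r_3 = 0.69, with weaker echoes at lags 6 (0.44) and 9 (0.25); the remaining lags stay at or below 0.23. The elevated value at lag 1 (0.23), dropping to 0.17 at lag 2, reflects decaying short-term dependence rather than seasonality.
The dominant spike at lag 3 indicates a seasonal period of 3.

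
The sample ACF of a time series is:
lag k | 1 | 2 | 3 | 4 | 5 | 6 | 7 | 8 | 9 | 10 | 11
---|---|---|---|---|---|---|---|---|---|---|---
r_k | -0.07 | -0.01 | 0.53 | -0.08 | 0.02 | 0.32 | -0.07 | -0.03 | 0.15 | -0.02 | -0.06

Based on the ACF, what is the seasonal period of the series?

The largest autocorrelation is r_3 = 0.53, with weaker echoes at lags 6 (0.32) and 9 (0.15); the remaining lags stay at or below 0.02.
The dominant spike at lag 3 indicates a seasonal period of 3.

3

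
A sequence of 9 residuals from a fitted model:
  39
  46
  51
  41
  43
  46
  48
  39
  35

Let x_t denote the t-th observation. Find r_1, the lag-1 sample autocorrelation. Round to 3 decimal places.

0.104

Mean x̄ = (39 + 46 + 51 + 41 + 43 + 46 + 48 + 39 + 35)/9 = 43.1111
Numerator Σ_{t=1}^{8}(x_t−x̄)(x_{t+1}−x̄) = 21.5432
Denominator Σ(x_t−x̄)² = 206.8889
r_1 = 21.5432 / 206.8889 = 0.104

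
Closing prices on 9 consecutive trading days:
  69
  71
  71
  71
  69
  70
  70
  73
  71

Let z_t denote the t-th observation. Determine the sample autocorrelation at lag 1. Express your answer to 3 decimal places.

Mean z̄ = (69 + 71 + 71 + 71 + 69 + 70 + 70 + 73 + 71)/9 = 70.5556
Numerator Σ_{t=1}^{8}(z_t−z̄)(z_{t+1}−z̄) = -0.0864
Denominator Σ(z_t−z̄)² = 12.2222
r_1 = -0.0864 / 12.2222 = -0.007

-0.007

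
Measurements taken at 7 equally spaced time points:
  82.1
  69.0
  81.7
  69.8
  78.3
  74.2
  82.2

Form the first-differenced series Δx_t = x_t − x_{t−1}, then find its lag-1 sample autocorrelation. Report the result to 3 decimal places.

-0.775

First differences Δx: -13.1, 12.7, -11.9, 8.5, -4.1, 8.0
Mean of differences = 0.0167
Numerator Σ(Δx_t−Δx̄)(Δx_{t+1}−Δx̄) = -486.3869
Denominator Σ(Δx_t−Δx̄)² = 627.5683
r_1(Δx) = -486.3869 / 627.5683 = -0.775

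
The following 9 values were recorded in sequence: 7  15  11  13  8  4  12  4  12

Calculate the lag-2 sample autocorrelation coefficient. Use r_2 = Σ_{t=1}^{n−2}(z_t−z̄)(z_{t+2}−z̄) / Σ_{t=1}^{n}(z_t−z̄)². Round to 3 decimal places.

0.212

Mean z̄ = (7 + 15 + 11 + 13 + 8 + 4 + 12 + 4 + 12)/9 = 9.5556
Σ(z_t−z̄)(z_{t+2}−z̄) = (-3.6914) + (18.7531) + (-2.2469) + (-19.1358) + (-3.8025) + (30.8642) + (5.9753) = 26.7160
Denominator Σ(z_t−z̄)² = 126.2222
r_2 = 26.7160 / 126.2222 = 0.212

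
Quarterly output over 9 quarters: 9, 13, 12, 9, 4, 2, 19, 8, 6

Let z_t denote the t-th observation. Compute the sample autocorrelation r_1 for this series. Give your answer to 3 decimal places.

-0.146

Mean z̄ = (9 + 13 + 12 + 9 + 4 + 2 + 19 + 8 + 6)/9 = 9.1111
Numerator Σ_{t=1}^{8}(z_t−z̄)(z_{t+1}−z̄) = -30.4568
Denominator Σ(z_t−z̄)² = 208.8889
r_1 = -30.4568 / 208.8889 = -0.146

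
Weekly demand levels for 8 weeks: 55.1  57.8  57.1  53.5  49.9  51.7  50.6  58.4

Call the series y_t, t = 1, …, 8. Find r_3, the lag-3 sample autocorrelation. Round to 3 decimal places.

-0.495

Mean ȳ = (55.1 + 57.8 + 57.1 + 53.5 + 49.9 + 51.7 + 50.6 + 58.4)/8 = 54.2625
Deviations from mean: 0.8375, 3.5375, 2.8375, -0.7625, -4.3625, -2.5625, -3.6625, 4.1375
Σ(y_t−ȳ)(y_{t+3}−ȳ) = (-0.6386) + (-15.4323) + (-7.2711) + (2.7927) + (-18.0498) = -38.5992
Denominator Σ(y_t−ȳ)² = 77.9788
r_3 = -38.5992 / 77.9788 = -0.495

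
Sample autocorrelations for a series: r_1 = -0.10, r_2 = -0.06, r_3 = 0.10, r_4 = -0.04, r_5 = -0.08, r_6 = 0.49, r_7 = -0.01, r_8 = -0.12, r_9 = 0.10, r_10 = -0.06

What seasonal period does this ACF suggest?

6

The largest autocorrelation is r_6 = 0.49; the remaining lags stay at or below 0.10.
The dominant spike at lag 6 indicates a seasonal period of 6.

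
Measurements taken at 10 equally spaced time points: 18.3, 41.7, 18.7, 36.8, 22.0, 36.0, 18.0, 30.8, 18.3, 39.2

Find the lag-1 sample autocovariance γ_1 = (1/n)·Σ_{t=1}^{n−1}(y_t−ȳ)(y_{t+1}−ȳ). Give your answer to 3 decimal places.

Mean ȳ = (18.3 + 41.7 + 18.7 + 36.8 + 22.0 + 36.0 + 18.0 + 30.8 + 18.3 + 39.2)/10 = 27.9800
Σ_{t=1}^{9}(y_t−ȳ)(y_{t+1}−ȳ) = -686.7744
γ_1 = -686.7744 / 10 = -68.677

-68.677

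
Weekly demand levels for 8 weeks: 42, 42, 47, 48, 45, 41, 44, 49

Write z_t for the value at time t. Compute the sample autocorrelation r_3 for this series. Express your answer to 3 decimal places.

-0.306

Mean z̄ = (42 + 42 + 47 + 48 + 45 + 41 + 44 + 49)/8 = 44.7500
Deviations from mean: -2.7500, -2.7500, 2.2500, 3.2500, 0.2500, -3.7500, -0.7500, 4.2500
Σ(z_t−z̄)(z_{t+3}−z̄) = (-8.9375) + (-0.6875) + (-8.4375) + (-2.4375) + (1.0625) = -19.4375
Denominator Σ(z_t−z̄)² = 63.5000
r_3 = -19.4375 / 63.5000 = -0.306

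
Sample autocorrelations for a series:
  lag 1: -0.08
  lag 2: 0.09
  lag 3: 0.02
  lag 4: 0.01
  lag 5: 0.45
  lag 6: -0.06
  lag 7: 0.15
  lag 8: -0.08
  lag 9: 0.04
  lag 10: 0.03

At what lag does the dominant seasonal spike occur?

5

The largest autocorrelation is r_5 = 0.45; the remaining lags stay at or below 0.15.
The dominant spike at lag 5 indicates a seasonal period of 5.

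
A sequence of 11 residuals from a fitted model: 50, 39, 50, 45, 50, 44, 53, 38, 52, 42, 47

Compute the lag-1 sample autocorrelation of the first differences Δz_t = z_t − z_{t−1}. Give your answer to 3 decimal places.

-0.859

First differences Δz: -11, 11, -5, 5, -6, 9, -15, 14, -10, 5
Mean of differences = -0.3000
Numerator Σ(Δz_t−Δz̄)(Δz_{t+1}−Δz̄) = -819.1900
Denominator Σ(Δz_t−Δz̄)² = 954.1000
r_1(Δz) = -819.1900 / 954.1000 = -0.859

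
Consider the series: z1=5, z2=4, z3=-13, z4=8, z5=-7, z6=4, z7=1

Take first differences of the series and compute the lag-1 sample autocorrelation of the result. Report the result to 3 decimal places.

First differences Δz: -1, -17, 21, -15, 11, -3
Mean of differences = -0.6667
Numerator Σ(Δz_t−Δz̄)(Δz_{t+1}−Δz̄) = -853.4444
Denominator Σ(Δz_t−Δz̄)² = 1083.3333
r_1(Δz) = -853.4444 / 1083.3333 = -0.788

-0.788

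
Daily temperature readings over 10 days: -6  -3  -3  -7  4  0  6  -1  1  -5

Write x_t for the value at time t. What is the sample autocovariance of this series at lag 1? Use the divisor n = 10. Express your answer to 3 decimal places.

0.184

Mean x̄ = (-6 − 3 − 3 − 7 + 4 + 0 + 6 − 1 + 1 − 5)/10 = -1.4000
Σ_{t=1}^{9}(x_t−x̄)(x_{t+1}−x̄) = 1.8400
γ_1 = 1.8400 / 10 = 0.184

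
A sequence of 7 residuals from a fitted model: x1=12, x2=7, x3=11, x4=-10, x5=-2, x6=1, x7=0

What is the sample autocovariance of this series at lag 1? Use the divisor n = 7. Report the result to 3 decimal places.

6.090

Mean x̄ = (12 + 7 + 11 − 10 − 2 + 1 + 0)/7 = 2.7143
Σ_{t=1}^{6}(x_t−x̄)(x_{t+1}−x̄) = 42.6327
γ_1 = 42.6327 / 7 = 6.090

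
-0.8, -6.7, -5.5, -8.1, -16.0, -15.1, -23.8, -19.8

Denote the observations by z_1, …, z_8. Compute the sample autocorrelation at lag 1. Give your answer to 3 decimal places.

0.560

Mean z̄ = (-0.8 − 6.7 − 5.5 − 8.1 − 16.0 − 15.1 − 23.8 − 19.8)/8 = -11.9750
Deviations from mean: 11.1750, 5.2750, 6.4750, 3.8750, -4.0250, -3.1250, -11.8250, -7.8250
Numerator Σ_{t=1}^{7}(z_t−z̄)(z_{t+1}−z̄) = 244.6594
Denominator Σ(z_t−z̄)² = 436.6750
r_1 = 244.6594 / 436.6750 = 0.560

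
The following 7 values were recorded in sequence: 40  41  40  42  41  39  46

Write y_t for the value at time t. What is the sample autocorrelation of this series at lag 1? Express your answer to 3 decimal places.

Mean ȳ = (40 + 41 + 40 + 42 + 41 + 39 + 46)/7 = 41.2857
Deviations from mean: -1.2857, -0.2857, -1.2857, 0.7143, -0.2857, -2.2857, 4.7143
Σ(y_t−ȳ)(y_{t+1}−ȳ) = (0.3673) + (0.3673) + (-0.9184) + (-0.2041) + (0.6531) + (-10.7755) = -10.5102
Denominator Σ(y_t−ȳ)² = 31.4286
r_1 = -10.5102 / 31.4286 = -0.334

-0.334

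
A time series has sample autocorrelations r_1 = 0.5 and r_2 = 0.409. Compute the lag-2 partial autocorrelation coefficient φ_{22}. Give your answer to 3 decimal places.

0.212

φ_{22} = (r_2 − r_1²) / (1 − r_1²)
r_1² = (0.5)² = 0.25
Numerator = 0.409 − 0.2500 = 0.1590; denominator = 1 − 0.2500 = 0.7500
φ_{22} = 0.1590 / 0.7500 = 0.212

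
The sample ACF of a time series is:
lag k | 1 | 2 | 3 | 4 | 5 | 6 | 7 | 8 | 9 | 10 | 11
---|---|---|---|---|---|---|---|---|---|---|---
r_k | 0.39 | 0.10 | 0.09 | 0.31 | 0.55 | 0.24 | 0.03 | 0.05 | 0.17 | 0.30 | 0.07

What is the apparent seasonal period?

5

The largest autocorrelation is r_5 = 0.55; the remaining lags stay at or below 0.39. The elevated value at lag 1 (0.39), dropping to 0.10 at lag 2, reflects decaying short-term dependence rather than seasonality.
The dominant spike at lag 5 indicates a seasonal period of 5.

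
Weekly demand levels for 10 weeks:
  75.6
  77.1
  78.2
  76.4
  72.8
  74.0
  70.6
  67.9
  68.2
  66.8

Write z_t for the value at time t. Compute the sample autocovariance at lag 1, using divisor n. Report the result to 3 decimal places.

11.309

Mean z̄ = (75.6 + 77.1 + 78.2 + 76.4 + 72.8 + 74.0 + 70.6 + 67.9 + 68.2 + 66.8)/10 = 72.7600
Σ_{t=1}^{9}(z_t−z̄)(z_{t+1}−z̄) = 113.0904
γ_1 = 113.0904 / 10 = 11.309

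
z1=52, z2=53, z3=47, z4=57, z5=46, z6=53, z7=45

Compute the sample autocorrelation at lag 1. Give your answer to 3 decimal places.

-0.683

Mean z̄ = (52 + 53 + 47 + 57 + 46 + 53 + 45)/7 = 50.4286
Deviations from mean: 1.5714, 2.5714, -3.4286, 6.5714, -4.4286, 2.5714, -5.4286
Numerator Σ_{t=1}^{6}(z_t−z̄)(z_{t+1}−z̄) = -81.7551
Denominator Σ(z_t−z̄)² = 119.7143
r_1 = -81.7551 / 119.7143 = -0.683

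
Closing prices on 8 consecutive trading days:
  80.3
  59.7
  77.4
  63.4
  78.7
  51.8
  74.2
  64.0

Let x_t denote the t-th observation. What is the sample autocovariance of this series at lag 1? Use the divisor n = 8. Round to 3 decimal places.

-71.212

Mean x̄ = (80.3 + 59.7 + 77.4 + 63.4 + 78.7 + 51.8 + 74.2 + 64.0)/8 = 68.6875
Deviations: 11.6125, -8.9875, 8.7125, -5.2875, 10.0125, -16.8875, 5.5125, -4.6875
Σ_{t=1}^{7}(x_t−x̄)(x_{t+1}−x̄) = -569.6977
γ_1 = -569.6977 / 8 = -71.212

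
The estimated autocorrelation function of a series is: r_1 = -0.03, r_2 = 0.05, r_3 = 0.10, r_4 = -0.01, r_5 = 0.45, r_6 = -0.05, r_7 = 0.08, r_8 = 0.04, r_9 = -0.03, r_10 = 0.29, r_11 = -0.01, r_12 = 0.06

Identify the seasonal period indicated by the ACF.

The largest autocorrelation is r_5 = 0.45, with a weaker echo at lag 10 (0.29); the remaining lags stay at or below 0.10.
The dominant spike at lag 5 indicates a seasonal period of 5.

5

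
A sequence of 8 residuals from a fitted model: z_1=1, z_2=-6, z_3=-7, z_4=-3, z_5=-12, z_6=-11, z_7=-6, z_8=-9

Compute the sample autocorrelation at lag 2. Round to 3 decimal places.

-0.059

Mean z̄ = (1 − 6 − 7 − 3 − 12 − 11 − 6 − 9)/8 = -6.6250
Deviations from mean: 7.6250, 0.6250, -0.3750, 3.6250, -5.3750, -4.3750, 0.6250, -2.3750
Numerator Σ_{t=1}^{6}(z_t−z̄)(z_{t+2}−z̄) = -7.4063
Denominator Σ(z_t−z̄)² = 125.8750
r_2 = -7.4063 / 125.8750 = -0.059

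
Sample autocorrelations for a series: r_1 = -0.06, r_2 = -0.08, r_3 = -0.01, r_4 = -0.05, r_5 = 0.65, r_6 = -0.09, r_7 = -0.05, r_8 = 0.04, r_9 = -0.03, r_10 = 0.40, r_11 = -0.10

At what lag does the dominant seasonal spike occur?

The largest autocorrelation is r_5 = 0.65, with a weaker echo at lag 10 (0.40); the remaining lags stay at or below 0.04.
The dominant spike at lag 5 indicates a seasonal period of 5.

5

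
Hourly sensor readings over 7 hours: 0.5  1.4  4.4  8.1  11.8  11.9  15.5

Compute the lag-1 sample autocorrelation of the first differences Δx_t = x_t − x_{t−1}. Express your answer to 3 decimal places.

First differences Δx: 0.9, 3.0, 3.7, 3.7, 0.1, 3.6
Mean of differences = 2.5000
Numerator Σ(Δx_t−Δx̄)(Δx_{t+1}−Δx̄) = -4.2800
Denominator Σ(Δx_t−Δx̄)² = 12.6600
r_1(Δx) = -4.2800 / 12.6600 = -0.338

-0.338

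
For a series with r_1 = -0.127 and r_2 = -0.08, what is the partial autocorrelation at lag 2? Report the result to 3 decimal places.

φ_{22} = (r_2 − r_1²) / (1 − r_1²)
r_1² = (-0.127)² = 0.016129
Numerator = -0.08 − 0.0161 = -0.0961; denominator = 1 − 0.0161 = 0.9839
φ_{22} = -0.0961 / 0.9839 = -0.098

-0.098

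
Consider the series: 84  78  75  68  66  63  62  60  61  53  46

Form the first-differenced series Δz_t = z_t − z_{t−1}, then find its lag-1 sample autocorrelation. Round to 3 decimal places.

0.007

First differences Δz: -6, -3, -7, -2, -3, -1, -2, 1, -8, -7
Mean of differences = -3.8000
Numerator Σ(Δz_t−Δz̄)(Δz_{t+1}−Δz̄) = 0.5600
Denominator Σ(Δz_t−Δz̄)² = 81.6000
r_1(Δz) = 0.5600 / 81.6000 = 0.007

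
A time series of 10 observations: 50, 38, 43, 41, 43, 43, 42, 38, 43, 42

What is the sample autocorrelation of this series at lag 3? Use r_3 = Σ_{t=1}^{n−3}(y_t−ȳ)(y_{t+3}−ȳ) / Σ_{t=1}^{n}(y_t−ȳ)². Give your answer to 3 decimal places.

Mean ȳ = (50 + 38 + 43 + 41 + 43 + 43 + 42 + 38 + 43 + 42)/10 = 42.3000
Σ(y_t−ȳ)(y_{t+3}−ȳ) = (-10.0100) + (-3.0100) + (0.4900) + (0.3900) + (-3.0100) + (0.4900) + (0.0900) = -14.5700
Denominator Σ(y_t−ȳ)² = 100.1000
r_3 = -14.5700 / 100.1000 = -0.146

-0.146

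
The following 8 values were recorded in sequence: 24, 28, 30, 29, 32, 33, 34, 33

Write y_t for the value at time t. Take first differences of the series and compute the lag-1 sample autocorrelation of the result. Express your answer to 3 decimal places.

First differences Δy: 4, 2, -1, 3, 1, 1, -1
Mean of differences = 1.2857
Numerator Σ(Δy_t−Δȳ)(Δy_{t+1}−Δȳ) = -3.3673
Denominator Σ(Δy_t−Δȳ)² = 21.4286
r_1(Δy) = -3.3673 / 21.4286 = -0.157

-0.157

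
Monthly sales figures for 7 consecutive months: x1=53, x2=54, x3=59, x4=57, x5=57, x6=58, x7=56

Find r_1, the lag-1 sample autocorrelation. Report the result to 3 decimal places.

Mean x̄ = (53 + 54 + 59 + 57 + 57 + 58 + 56)/7 = 56.2857
Numerator Σ_{t=1}^{6}(x_t−x̄)(x_{t+1}−x̄) = 4.4898
Denominator Σ(x_t−x̄)² = 27.4286
r_1 = 4.4898 / 27.4286 = 0.164

0.164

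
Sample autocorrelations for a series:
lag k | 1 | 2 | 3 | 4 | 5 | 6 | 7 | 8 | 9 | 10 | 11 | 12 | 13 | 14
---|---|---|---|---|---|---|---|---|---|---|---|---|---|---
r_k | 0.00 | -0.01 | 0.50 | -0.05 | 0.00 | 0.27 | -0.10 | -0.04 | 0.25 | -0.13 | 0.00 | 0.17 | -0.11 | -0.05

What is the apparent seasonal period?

The largest autocorrelation is r_3 = 0.50, with weaker echoes at lags 6 (0.27), 9 (0.25) and 12 (0.17); the remaining lags stay at or below 0.00.
The dominant spike at lag 3 indicates a seasonal period of 3.

3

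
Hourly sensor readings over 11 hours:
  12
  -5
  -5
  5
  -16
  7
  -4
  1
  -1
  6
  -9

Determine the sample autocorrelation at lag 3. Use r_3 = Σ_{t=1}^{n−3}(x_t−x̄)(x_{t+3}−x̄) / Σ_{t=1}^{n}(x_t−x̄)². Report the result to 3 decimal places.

0.033

Mean x̄ = (12 − 5 − 5 + 5 − 16 + 7 − 4 + 1 − 1 + 6 − 9)/11 = -0.8182
Numerator Σ_{t=1}^{8}(x_t−x̄)(x_{t+3}−x̄) = 21.2645
Denominator Σ(x_t−x̄)² = 651.6364
r_3 = 21.2645 / 651.6364 = 0.033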